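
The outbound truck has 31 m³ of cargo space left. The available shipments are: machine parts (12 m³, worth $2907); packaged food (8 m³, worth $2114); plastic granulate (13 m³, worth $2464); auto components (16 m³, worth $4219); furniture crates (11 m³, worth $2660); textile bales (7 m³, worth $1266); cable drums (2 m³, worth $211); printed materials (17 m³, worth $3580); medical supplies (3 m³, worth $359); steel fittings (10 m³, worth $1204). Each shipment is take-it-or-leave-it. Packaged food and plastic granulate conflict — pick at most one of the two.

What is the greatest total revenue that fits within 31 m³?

7681

Ranking by ratio (revenue/m³): packaged food 264.25, auto components 263.69, machine parts 242.25, furniture crates 241.82.
Greedy by ratio would take packaged food + auto components + textile bales: 31 m³ used, total 7599.
Replace auto components and textile bales with machine parts + furniture crates: the trade gains 82 net, giving 7681 at 31 m³.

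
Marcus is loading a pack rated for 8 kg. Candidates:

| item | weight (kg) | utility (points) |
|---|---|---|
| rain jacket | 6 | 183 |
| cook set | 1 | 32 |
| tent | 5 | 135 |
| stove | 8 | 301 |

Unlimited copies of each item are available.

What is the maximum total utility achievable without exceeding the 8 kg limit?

301

By utility per kg: stove 37.62, cook set 32.00, rain jacket 30.50, tent 27.00 lead.
Best packing: stove — 8 kg, 301 total.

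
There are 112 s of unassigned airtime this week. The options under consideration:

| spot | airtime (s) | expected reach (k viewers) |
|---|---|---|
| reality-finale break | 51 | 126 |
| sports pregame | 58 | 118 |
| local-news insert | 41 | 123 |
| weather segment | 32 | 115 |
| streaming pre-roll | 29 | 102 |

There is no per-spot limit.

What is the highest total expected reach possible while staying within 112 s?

Taking the top-ratio spots first gives 3×weather segment for 345 (96 s).
Replace weather segment with local-news insert: the trade gains 8 net, giving 353 at 105 s.

353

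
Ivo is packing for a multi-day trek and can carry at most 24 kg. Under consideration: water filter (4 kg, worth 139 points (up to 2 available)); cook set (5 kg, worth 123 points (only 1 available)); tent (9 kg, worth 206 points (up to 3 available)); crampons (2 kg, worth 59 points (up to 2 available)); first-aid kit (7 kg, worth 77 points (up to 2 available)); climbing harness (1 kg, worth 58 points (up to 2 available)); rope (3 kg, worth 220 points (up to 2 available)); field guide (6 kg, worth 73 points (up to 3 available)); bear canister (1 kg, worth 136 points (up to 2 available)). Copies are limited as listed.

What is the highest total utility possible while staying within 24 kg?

Ranking by ratio (utility/kg): bear canister 136.00, rope 73.33, climbing harness 58.00.
Taking the top-ratio items first gives 2×water filter + 2×crampons + 2×climbing harness + 2×rope + 2×bear canister for 1224 (22 kg).
Dropping crampons and climbing harness frees 3 kg; slotting in cook set (5 kg) lifts the total to 1230 at 24 kg.
Nothing else within 24 kg beats 1230.

1230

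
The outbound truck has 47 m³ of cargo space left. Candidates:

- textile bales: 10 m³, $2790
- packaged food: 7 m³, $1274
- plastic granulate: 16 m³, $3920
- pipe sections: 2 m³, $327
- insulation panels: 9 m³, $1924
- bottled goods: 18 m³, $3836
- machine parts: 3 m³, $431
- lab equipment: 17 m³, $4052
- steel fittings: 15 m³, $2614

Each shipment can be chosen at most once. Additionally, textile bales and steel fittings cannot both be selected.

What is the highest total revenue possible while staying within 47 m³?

11193

Filling by ratio: textile bales + plastic granulate + pipe sections + lab equipment for 11089, with 2 m³ left unused.
Replace pipe sections with machine parts: the trade gains 104 net, giving 11193 at 46 m³.
An exhaustive check of the 512 subsets confirms 11193.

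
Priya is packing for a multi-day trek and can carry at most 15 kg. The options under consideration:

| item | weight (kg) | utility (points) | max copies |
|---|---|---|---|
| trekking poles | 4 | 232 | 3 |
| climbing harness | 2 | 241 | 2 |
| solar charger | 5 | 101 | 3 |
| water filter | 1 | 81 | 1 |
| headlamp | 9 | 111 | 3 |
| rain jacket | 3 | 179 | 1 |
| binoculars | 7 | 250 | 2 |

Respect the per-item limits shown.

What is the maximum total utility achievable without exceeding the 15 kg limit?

Ranking by ratio (utility/kg): climbing harness 120.50, water filter 81.00, rain jacket 59.67, trekking poles 58.00.
A density-first pass picks trekking poles + 2×climbing harness + water filter + rain jacket — 974 at 12 kg.
The 1 kg tied up in water filter is better spent on trekking poles — total rises to 1125 (15 kg).
No other feasible combination exceeds 1125.

1125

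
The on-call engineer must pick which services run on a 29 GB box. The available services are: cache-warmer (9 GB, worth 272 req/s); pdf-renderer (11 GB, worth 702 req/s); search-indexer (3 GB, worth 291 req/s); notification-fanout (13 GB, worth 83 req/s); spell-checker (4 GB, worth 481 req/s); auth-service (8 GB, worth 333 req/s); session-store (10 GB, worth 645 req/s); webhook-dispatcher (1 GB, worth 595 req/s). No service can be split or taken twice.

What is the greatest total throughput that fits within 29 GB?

2714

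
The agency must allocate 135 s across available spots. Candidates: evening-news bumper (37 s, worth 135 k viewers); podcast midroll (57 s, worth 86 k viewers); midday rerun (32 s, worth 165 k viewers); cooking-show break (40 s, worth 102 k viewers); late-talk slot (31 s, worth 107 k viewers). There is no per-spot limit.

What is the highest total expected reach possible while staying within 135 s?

660

By expected reach per s: midday rerun 5.16, evening-news bumper 3.65, late-talk slot 3.45 lead.
4×midday rerun uses 128 of the 135 s and totals 660.
Every other selection either busts 135 s or fails to beat 660.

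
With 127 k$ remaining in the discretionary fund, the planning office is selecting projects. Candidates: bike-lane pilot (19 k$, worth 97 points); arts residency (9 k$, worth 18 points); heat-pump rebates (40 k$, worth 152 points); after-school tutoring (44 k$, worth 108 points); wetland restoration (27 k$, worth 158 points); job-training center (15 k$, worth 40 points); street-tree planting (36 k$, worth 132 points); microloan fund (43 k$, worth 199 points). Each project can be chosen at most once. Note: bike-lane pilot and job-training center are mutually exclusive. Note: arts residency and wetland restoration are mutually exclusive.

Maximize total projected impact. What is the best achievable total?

586

Taking bike-lane pilot + wetland restoration + street-tree planting + microloan fund: 125 k$ used, 586 in projected impact.
Next best is heat-pump rebates + wetland restoration + job-training center + microloan fund at 549 (125 k$) — short by 37.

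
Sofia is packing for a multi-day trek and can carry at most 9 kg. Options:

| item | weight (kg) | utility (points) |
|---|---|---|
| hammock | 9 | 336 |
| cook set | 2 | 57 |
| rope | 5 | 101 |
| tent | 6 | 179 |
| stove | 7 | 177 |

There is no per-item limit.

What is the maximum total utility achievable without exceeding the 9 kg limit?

336

Density check — hammock 37.33, tent 29.83, cook set 28.50, stove 25.29 are the best per kg.
Hammock uses 9 of the 9 kg and totals 336.
Every other selection either busts 9 kg or fails to beat 336.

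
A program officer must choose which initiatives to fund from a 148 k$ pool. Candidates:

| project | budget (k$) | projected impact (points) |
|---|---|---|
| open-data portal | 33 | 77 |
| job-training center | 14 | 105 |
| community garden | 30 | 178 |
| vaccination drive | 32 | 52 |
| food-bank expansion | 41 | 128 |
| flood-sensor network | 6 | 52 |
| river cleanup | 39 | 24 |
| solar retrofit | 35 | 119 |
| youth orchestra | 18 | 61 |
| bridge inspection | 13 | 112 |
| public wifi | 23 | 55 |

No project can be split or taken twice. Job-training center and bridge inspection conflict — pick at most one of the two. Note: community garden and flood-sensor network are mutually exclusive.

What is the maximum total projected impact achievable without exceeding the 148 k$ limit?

598

Community garden + food-bank expansion + solar retrofit + youth orchestra + bridge inspection uses 137 of the 148 k$ and totals 598.
No other feasible combination exceeds 598.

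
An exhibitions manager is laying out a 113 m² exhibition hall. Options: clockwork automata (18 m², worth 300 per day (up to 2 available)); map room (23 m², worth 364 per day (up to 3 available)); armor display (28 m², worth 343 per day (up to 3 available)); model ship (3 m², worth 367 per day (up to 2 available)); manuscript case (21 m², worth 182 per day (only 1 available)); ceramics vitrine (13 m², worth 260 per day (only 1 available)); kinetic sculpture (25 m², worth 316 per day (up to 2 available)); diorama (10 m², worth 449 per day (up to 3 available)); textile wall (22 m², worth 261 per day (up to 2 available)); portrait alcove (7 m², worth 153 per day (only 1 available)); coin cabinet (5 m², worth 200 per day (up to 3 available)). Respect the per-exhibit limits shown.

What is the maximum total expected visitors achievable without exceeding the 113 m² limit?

Filling by ratio: 2×clockwork automata + 2×model ship + ceramics vitrine + 3×diorama + portrait alcove + 3×coin cabinet for 3694, with 6 m² left unused.
Dropping clockwork automata frees 18 m²; slotting in map room (23 m²) lifts the total to 3758 at 112 m².

3758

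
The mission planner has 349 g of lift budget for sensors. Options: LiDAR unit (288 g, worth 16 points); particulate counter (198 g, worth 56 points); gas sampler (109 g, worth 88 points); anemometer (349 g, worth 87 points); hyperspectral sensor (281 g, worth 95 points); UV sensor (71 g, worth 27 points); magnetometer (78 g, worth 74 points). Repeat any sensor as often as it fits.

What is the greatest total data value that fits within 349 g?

310

Taking the top-ratio sensors first gives 4×magnetometer for 296 (312 g).
The 78 g tied up in magnetometer is better spent on gas sampler — total rises to 310 (343 g).
Every other selection either busts 349 g or fails to beat 310.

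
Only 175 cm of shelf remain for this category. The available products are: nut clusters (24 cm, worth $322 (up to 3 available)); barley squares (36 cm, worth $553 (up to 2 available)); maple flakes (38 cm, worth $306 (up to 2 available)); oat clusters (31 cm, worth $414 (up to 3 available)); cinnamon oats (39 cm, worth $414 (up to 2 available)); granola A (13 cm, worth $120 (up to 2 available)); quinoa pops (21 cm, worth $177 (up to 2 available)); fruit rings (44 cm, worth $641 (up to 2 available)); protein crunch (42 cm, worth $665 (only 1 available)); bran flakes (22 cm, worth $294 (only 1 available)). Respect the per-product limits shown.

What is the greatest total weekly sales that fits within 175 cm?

Taking the top-ratio products first gives 2×barley squares + granola A + fruit rings + protein crunch for 2532 (171 cm).
The 49 cm tied up in barley squares and granola A is better spent on oat clusters + bran flakes — total rises to 2567 (175 cm).
That's the maximum — no swap from here does better than 2567.

2567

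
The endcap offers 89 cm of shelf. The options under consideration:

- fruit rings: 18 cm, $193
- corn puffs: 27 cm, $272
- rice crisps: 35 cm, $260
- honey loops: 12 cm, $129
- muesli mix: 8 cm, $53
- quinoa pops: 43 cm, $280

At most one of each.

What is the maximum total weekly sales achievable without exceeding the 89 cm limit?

778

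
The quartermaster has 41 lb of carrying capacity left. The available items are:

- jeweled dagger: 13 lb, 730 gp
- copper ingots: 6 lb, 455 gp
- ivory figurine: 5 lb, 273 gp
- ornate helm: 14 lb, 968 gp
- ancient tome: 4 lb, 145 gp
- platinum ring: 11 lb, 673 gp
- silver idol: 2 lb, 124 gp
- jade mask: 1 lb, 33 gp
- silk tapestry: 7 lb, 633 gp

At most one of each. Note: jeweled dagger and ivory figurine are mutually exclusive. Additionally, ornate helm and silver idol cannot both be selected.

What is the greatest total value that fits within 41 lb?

By value per lb: silk tapestry 90.43, copper ingots 75.83, ornate helm 69.14, silver idol 62.00 lead.
Best packing: jeweled dagger + copper ingots + ornate helm + jade mask + silk tapestry — 41 lb, 2819 total.

2819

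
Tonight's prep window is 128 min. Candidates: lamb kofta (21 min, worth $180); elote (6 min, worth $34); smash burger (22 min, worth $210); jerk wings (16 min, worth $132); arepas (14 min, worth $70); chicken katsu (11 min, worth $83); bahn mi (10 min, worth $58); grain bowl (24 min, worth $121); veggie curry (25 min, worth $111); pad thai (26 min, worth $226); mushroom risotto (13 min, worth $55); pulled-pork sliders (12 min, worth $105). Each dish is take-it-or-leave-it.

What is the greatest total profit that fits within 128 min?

A density-first pass picks lamb kofta + elote + smash burger + jerk wings + chicken katsu + bahn mi + pad thai + pulled-pork sliders — 1028 at 124 min.
The 10 min tied up in bahn mi is better spent on arepas — total rises to 1040 (128 min).
The closest alternative, lamb kofta + elote + smash burger + jerk wings + chicken katsu + bahn mi + pad thai + pulled-pork sliders, reaches only 1028.

1040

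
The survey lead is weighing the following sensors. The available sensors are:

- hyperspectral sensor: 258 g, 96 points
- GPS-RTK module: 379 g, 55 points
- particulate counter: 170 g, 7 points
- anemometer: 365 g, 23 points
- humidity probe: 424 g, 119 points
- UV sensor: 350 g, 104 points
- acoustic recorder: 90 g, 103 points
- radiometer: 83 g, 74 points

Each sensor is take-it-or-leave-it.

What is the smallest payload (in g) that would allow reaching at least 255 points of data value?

Minimise g subject to total data value ≥ 255.
hyperspectral sensor + acoustic recorder + radiometer: 273 data value at 431 g.
No combination under 431 g hits 255.

431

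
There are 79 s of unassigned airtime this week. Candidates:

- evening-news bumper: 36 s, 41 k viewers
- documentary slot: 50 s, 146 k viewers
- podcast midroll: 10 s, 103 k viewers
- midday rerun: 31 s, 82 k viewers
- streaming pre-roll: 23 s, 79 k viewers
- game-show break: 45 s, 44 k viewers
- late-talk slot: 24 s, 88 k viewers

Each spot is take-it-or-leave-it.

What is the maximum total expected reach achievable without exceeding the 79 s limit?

By expected reach per s: podcast midroll 10.30, late-talk slot 3.67, streaming pre-roll 3.43 lead.
The ratio heuristic lands on podcast midroll + streaming pre-roll + late-talk slot (270) but leaves 22 s idle.
Replace streaming pre-roll with midday rerun: the trade gains 3 net, giving 273 at 65 s.
Nothing else within 79 s beats 273.

273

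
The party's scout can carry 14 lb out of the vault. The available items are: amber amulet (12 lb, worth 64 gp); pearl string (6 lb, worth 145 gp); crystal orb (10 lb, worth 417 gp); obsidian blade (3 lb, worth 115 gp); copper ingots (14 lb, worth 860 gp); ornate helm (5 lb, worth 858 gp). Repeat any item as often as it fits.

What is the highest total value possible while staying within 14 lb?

1831

By value per lb: ornate helm 171.60, copper ingots 61.43, crystal orb 41.70 lead.
Obsidian blade + 2×ornate helm uses 13 of the 14 lb and totals 1831.
Nothing else within 14 lb beats 1831.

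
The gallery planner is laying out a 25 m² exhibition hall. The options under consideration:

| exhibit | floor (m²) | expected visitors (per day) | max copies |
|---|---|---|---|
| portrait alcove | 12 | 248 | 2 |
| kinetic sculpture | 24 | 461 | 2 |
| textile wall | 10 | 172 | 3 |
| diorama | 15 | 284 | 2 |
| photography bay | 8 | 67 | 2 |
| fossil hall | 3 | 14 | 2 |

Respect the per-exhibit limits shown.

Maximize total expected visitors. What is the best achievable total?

496

By expected visitors per m²: portrait alcove 20.67, kinetic sculpture 19.21, diorama 18.93, textile wall 17.20 lead.
Best packing: 2×portrait alcove — 24 m², 496 total.
Nothing else within 25 m² beats 496.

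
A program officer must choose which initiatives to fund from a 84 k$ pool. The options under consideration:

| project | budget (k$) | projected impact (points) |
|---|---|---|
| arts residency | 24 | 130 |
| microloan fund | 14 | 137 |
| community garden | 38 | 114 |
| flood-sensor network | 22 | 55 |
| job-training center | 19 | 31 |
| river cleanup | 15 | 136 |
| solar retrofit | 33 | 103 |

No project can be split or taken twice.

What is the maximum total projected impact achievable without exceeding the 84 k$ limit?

Density check — microloan fund 9.79, river cleanup 9.07, arts residency 5.42 are the best per k$.
The ratio ordering already packs tightly: arts residency + microloan fund + flood-sensor network + river cleanup, 75 k$, 458.
The closest alternative, arts residency + microloan fund + job-training center + river cleanup, reaches only 434.

458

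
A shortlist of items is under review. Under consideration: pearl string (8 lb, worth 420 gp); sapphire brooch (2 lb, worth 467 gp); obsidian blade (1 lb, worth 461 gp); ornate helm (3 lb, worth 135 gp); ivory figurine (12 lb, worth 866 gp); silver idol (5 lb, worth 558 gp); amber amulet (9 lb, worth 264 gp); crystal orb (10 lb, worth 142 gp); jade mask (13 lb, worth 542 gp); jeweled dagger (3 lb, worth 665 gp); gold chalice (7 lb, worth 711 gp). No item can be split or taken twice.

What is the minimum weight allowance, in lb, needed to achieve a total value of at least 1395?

6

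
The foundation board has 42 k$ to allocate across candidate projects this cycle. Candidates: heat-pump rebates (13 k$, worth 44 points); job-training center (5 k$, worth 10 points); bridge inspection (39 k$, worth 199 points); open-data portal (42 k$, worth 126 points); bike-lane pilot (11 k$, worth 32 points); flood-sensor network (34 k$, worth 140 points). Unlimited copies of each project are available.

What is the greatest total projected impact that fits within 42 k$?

Density check — bridge inspection 5.10, flood-sensor network 4.12, heat-pump rebates 3.38, open-data portal 3.00 are the best per k$.
Taking bridge inspection: 39 k$ used, 199 in projected impact.

199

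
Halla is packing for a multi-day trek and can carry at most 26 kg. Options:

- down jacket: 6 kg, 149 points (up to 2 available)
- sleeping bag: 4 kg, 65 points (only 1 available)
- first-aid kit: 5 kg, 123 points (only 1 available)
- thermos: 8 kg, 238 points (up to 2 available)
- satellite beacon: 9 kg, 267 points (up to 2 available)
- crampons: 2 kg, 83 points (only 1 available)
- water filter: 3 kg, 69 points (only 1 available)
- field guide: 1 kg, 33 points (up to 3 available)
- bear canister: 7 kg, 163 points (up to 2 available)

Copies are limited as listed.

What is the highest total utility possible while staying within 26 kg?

785

Taking the top-ratio items first gives first-aid kit + 2×thermos + crampons + 3×field guide for 781 (26 kg).
Dropping first-aid kit and 2×thermos frees 21 kg; slotting in 2×satellite beacon + water filter (21 kg) lifts the total to 785 at 26 kg.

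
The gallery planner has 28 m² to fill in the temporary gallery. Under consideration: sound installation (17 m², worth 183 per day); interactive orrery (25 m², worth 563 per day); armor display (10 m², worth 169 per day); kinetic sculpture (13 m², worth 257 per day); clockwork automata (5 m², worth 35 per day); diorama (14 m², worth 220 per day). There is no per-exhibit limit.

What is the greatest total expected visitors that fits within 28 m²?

563

By expected visitors per m²: interactive orrery 22.52, kinetic sculpture 19.77, armor display 16.90 lead.
Interactive orrery uses 25 of the 28 m² and totals 563.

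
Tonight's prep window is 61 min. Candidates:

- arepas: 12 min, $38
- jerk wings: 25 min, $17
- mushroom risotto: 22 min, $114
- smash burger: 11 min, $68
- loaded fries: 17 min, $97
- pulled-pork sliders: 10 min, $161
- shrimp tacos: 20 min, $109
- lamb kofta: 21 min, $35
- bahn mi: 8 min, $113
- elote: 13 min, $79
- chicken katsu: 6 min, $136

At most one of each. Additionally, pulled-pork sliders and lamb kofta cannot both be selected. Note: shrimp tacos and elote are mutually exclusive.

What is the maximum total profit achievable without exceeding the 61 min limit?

Taking the top-ratio dishes first gives arepas + smash burger + pulled-pork sliders + bahn mi + elote + chicken katsu for 595 (60 min).
Using the slack differently, loaded fries + pulled-pork sliders + shrimp tacos + bahn mi + chicken katsu comes to 616 at 61 min.
Next best is mushroom risotto + pulled-pork sliders + bahn mi + elote + chicken katsu at 603 (59 min) — short by 13.

616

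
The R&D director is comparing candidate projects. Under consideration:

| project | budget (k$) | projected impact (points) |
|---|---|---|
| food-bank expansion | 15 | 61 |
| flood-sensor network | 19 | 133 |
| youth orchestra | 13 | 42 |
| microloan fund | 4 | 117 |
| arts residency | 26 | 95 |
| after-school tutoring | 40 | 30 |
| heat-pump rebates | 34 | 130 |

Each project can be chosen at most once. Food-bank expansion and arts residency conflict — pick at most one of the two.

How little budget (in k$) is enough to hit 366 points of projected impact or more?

Need the lightest bundle worth ≥ 366.
flood-sensor network + microloan fund + heat-pump rebates: 380 projected impact at 57 k$.
No combination under 57 k$ hits 366.

57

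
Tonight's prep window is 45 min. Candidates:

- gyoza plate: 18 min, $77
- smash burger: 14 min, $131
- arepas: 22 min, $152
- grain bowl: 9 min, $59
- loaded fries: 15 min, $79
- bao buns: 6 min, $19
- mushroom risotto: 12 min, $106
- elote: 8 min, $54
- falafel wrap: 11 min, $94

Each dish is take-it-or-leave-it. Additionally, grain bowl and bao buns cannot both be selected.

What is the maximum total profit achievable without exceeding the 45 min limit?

385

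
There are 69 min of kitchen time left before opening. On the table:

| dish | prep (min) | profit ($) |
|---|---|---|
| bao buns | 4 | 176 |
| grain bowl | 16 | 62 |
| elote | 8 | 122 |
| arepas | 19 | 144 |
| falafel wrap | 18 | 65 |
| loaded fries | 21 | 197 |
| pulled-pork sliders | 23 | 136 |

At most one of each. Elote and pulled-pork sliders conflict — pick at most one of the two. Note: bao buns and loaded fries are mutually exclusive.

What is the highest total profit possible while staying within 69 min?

Bao buns + grain bowl + elote + arepas + falafel wrap uses 65 of the 69 min and totals 569.
Runner-up elote + arepas + falafel wrap + loaded fries tops out at 528.

569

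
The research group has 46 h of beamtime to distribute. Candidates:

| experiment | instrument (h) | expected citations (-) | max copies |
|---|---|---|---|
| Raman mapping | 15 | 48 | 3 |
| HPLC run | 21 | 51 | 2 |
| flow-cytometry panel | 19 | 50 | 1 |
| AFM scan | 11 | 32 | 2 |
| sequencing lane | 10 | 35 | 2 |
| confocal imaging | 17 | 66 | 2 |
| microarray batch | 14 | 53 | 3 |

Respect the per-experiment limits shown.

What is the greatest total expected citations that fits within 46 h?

172

A density-first pass picks sequencing lane + 2×confocal imaging — 167 at 44 h.
Replace sequencing lane and confocal imaging with 2×microarray batch: the trade gains 5 net, giving 172 at 45 h.
Nothing else within 46 h beats 172.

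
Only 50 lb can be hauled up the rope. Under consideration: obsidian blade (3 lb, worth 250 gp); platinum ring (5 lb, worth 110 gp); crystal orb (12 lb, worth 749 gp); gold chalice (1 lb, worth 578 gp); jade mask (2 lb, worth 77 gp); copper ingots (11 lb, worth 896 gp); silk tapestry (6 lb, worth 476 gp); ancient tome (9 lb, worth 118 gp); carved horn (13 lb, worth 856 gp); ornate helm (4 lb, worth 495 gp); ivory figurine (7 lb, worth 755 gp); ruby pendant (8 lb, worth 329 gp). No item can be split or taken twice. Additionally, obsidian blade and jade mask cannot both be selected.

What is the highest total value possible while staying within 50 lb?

4416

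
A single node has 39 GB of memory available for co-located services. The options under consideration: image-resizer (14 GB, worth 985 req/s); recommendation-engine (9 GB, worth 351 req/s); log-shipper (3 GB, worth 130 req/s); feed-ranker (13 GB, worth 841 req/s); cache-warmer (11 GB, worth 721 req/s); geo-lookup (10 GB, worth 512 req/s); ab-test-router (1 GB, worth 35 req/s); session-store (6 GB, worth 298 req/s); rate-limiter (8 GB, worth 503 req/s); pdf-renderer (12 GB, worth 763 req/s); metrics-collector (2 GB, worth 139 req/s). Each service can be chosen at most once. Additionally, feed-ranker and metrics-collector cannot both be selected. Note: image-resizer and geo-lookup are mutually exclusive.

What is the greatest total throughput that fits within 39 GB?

Best packing: image-resizer + cache-warmer + pdf-renderer + metrics-collector — 39 GB, 2608 total.
That's the maximum — no feasible swap from here does better than 2608.

2608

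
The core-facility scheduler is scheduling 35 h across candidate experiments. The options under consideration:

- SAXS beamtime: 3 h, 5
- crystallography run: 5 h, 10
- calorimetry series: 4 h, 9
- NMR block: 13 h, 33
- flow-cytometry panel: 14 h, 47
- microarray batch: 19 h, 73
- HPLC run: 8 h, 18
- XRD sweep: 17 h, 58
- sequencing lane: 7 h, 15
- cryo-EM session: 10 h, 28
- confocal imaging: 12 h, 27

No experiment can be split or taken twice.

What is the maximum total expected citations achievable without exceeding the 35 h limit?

120

By expected citations per h: microarray batch 3.84, XRD sweep 3.41, flow-cytometry panel 3.36, cryo-EM session 2.80 lead.
Best packing: flow-cytometry panel + microarray batch — 33 h, 120 total.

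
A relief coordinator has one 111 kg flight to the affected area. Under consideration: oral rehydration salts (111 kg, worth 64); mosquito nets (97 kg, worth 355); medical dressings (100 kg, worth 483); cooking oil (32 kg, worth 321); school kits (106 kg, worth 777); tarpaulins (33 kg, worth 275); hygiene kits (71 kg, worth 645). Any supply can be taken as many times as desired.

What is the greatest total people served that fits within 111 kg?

Greedy by ratio would take 3×cooking oil: 96 kg used, total 963.
Replace 2×cooking oil with hygiene kits: the trade gains 3 net, giving 966 at 103 kg.

966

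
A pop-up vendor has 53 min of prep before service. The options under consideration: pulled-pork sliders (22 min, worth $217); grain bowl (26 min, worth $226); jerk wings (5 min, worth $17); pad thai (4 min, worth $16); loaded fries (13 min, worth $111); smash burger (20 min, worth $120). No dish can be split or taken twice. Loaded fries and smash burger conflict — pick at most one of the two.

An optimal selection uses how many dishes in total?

3

Optimal total is 460.
One optimal bundle: pulled-pork sliders + grain bowl + jerk wings (53 min).
Every optimal selection uses 3 dishes.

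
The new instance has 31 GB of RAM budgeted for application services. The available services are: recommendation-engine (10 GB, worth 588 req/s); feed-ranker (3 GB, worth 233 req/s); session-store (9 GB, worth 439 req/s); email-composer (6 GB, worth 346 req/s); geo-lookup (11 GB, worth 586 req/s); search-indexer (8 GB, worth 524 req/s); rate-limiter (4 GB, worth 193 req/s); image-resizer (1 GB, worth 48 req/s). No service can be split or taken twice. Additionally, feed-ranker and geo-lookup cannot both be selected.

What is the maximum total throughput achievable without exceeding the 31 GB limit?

1884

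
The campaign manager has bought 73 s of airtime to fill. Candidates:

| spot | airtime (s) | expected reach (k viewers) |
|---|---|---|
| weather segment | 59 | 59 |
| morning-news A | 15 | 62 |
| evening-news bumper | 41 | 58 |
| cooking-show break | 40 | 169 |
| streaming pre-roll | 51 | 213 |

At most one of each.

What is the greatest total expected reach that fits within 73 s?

275

Ranking by ratio (expected reach/s): cooking-show break 4.22, streaming pre-roll 4.18, morning-news A 4.13.
Greedy by ratio would take morning-news A + cooking-show break: 55 s used, total 231.
Replace cooking-show break with streaming pre-roll: the trade gains 44 net, giving 275 at 66 s.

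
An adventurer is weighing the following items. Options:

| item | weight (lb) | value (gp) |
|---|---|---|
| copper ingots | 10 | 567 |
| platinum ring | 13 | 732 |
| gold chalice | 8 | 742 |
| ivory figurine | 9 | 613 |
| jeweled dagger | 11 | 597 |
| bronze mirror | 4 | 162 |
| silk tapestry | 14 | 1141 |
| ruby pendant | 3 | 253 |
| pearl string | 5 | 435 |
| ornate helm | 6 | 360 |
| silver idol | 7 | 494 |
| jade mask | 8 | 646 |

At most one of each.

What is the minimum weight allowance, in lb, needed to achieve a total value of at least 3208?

38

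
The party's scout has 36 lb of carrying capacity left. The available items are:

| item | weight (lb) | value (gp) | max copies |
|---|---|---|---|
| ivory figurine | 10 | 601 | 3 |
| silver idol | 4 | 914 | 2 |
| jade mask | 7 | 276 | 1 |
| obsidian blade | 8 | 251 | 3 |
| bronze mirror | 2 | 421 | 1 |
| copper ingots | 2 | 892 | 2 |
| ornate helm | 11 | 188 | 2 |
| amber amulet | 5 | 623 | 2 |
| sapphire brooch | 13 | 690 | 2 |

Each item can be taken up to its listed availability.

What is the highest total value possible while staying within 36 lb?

5880

Best packing: ivory figurine + 2×silver idol + bronze mirror + 2×copper ingots + 2×amber amulet — 34 lb, 5880 total.
The spare 2 lb is too small for any remaining item, and no exchange beats 5880.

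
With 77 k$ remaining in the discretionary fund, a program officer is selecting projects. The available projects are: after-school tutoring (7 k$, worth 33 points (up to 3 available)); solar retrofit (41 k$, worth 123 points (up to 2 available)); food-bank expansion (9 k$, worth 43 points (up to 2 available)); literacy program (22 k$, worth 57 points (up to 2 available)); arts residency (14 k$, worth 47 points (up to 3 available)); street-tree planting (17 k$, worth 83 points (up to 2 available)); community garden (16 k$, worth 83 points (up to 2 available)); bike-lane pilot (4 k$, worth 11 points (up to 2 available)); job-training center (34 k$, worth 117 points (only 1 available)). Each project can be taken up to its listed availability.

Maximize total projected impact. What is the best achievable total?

376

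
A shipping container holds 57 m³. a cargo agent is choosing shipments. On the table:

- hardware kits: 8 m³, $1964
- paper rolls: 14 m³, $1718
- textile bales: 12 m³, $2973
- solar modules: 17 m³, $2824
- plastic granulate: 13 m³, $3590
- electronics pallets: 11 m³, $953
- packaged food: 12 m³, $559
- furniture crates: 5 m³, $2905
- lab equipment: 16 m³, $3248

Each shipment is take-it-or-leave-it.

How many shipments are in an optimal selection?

5

Best achievable revenue is 14680.
For example hardware kits + textile bales + plastic granulate + furniture crates + lab equipment achieves it, using 54 m³.
All optima have 5 shipments.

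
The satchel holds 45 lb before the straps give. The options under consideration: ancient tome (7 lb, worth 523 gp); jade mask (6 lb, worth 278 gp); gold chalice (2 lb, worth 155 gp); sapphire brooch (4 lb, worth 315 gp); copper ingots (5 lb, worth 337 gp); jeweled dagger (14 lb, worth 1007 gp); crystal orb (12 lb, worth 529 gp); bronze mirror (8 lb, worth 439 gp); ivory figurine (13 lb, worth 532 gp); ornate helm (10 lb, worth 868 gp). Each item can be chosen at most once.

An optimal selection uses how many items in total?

The maximum value within 45 lb is 3307.
One optimal bundle: ancient tome + gold chalice + sapphire brooch + jeweled dagger + bronze mirror + ornate helm (45 lb).
Every optimal selection uses 6 items.

6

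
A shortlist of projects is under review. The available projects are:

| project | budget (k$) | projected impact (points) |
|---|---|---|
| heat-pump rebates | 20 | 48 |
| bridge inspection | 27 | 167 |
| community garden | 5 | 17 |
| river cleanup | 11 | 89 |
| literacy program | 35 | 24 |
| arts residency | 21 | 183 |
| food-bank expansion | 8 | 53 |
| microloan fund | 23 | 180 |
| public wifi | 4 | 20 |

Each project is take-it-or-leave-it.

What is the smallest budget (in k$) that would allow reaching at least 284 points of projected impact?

36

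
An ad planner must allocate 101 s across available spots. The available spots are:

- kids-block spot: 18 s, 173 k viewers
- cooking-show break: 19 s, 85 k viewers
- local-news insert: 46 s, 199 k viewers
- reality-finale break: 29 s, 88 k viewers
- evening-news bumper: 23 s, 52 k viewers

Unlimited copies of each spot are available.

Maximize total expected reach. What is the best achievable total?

865

Taking 5×kids-block spot: 90 s used, 865 in expected reach.
The spare 11 s is too small for any remaining spot, and no exchange beats 865.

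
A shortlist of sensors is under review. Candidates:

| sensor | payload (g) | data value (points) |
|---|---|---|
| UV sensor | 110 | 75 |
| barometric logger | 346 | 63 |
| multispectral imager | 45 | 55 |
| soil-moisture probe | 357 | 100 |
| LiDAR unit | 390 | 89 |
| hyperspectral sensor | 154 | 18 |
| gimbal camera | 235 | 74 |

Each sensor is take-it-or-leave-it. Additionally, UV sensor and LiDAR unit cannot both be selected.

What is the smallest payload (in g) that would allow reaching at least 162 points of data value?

390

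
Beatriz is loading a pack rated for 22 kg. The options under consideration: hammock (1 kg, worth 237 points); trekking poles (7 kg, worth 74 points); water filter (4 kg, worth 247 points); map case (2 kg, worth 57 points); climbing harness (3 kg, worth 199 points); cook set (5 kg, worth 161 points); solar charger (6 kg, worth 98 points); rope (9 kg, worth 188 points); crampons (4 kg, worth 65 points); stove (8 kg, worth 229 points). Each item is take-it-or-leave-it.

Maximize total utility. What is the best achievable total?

1073

By utility per kg: hammock 237.00, climbing harness 66.33, water filter 61.75 lead.
The ratio ordering already packs tightly: hammock + water filter + climbing harness + cook set + stove, 21 kg, 1073.
That's the maximum — no swap from here does better than 1073.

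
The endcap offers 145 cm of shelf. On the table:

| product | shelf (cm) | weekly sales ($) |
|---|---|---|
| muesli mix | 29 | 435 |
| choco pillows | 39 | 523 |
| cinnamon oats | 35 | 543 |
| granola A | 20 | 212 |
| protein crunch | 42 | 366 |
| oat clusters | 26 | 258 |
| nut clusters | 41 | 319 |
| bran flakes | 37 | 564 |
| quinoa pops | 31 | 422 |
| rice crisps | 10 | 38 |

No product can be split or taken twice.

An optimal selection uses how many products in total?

Best achievable weekly sales is 2065.
For example muesli mix + choco pillows + cinnamon oats + bran flakes achieves it, using 140 cm.
Any selection reaching 2065 contains exactly 4 products.

4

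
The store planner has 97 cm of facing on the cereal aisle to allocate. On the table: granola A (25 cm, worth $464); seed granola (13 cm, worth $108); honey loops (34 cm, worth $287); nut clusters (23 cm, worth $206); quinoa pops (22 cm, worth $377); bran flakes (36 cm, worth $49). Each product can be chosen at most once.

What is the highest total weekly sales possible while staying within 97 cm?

1236

Density check — granola A 18.56, quinoa pops 17.14, nut clusters 8.96, honey loops 8.44 are the best per cm.
Greedy by ratio would take granola A + seed granola + nut clusters + quinoa pops: 83 cm used, total 1155.
Replace nut clusters with honey loops: the trade gains 81 net, giving 1236 at 94 cm.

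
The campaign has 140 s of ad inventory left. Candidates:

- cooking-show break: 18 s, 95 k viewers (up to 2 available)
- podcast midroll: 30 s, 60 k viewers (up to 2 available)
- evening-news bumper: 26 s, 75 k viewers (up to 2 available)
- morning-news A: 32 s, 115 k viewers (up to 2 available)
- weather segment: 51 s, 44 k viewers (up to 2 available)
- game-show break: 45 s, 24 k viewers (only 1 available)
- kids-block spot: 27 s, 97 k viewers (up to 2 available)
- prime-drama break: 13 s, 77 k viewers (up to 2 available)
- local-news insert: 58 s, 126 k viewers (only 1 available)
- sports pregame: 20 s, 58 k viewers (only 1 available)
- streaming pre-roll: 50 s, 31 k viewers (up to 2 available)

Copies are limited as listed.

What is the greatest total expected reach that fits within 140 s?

By expected reach per s: prime-drama break 5.92, cooking-show break 5.28, morning-news A 3.59 lead.
The ratio heuristic lands on 2×cooking-show break + 2×morning-news A + 2×prime-drama break (574) but leaves 14 s idle.
Dropping 2×morning-news A frees 64 s; slotting in 2×kids-block spot + sports pregame (74 s) lifts the total to 596 at 136 s.

596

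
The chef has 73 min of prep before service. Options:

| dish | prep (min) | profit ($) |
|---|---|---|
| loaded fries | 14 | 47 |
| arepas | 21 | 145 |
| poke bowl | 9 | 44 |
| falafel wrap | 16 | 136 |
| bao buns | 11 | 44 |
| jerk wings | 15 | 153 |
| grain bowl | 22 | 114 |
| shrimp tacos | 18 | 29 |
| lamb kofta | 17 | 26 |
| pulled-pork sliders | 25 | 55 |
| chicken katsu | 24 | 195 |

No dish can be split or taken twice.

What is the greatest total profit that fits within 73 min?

By profit per min: jerk wings 10.20, falafel wrap 8.50, chicken katsu 8.12 lead.
Filling by ratio: poke bowl + falafel wrap + jerk wings + chicken katsu for 528, with 9 min left unused.
The 16 min tied up in falafel wrap is better spent on arepas — total rises to 537 (69 min).
Arepas + bao buns + jerk wings + chicken katsu (71 min) also reaches 537 — a tie, but nothing goes higher.

537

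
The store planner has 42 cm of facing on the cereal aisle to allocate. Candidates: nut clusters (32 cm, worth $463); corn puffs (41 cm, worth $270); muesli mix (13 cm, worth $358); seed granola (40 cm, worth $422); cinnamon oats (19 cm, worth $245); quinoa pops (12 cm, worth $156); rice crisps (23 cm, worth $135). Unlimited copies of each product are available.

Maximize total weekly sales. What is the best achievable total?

1074

3×muesli mix uses 39 of the 42 cm and totals 1074.
That's the maximum — no swap from here does better than 1074.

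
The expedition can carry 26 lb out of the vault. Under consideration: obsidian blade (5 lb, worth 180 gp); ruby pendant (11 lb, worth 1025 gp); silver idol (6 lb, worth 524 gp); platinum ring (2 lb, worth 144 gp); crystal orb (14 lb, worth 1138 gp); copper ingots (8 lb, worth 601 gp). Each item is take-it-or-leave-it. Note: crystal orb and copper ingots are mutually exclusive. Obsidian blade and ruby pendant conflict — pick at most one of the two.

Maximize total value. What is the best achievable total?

The ratio heuristic lands on ruby pendant + silver idol + copper ingots (2150) but leaves 1 lb idle.
Dropping silver idol and copper ingots frees 14 lb; slotting in crystal orb (14 lb) lifts the total to 2163 at 25 lb.
Runner-up ruby pendant + silver idol + copper ingots tops out at 2150.

2163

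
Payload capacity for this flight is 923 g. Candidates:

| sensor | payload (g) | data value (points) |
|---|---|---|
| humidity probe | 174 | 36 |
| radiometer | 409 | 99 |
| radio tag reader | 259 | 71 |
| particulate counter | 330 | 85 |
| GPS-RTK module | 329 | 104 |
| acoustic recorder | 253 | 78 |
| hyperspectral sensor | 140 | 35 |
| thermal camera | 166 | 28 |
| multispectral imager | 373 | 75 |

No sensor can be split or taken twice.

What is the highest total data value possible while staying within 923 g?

267

By data value per g: GPS-RTK module 0.32, acoustic recorder 0.31, radio tag reader 0.27 lead.
Taking the top-ratio sensors first gives radio tag reader + GPS-RTK module + acoustic recorder for 253 (841 g).
Replace radio tag reader with particulate counter: the trade gains 14 net, giving 267 at 912 g.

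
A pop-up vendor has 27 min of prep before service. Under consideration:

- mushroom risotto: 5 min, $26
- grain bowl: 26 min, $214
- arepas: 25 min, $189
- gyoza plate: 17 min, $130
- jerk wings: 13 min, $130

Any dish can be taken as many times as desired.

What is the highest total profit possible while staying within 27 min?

The ratio ordering already packs tightly: 2×jerk wings, 26 min, 260.
No other feasible combination exceeds 260.

260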